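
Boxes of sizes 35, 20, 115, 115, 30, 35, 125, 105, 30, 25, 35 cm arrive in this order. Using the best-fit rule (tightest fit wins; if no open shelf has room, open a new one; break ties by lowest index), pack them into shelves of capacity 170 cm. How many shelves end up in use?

4

  35 → shelf 1 (new)  [load 35/170]
  20 → shelf 1  [load 55/170]
  115 → shelf 1  [load 170/170]
  115 → shelf 2 (new)  [load 115/170]
  30 → shelf 2  [load 145/170]
  35 → shelf 3 (new)  [load 35/170]
  125 → shelf 3  [load 160/170]
  105 → shelf 4 (new)  [load 105/170]
  30 → shelf 4  [load 135/170]
  25 → shelf 2  [load 170/170]
  35 → shelf 4  [load 170/170]
4 shelves opened.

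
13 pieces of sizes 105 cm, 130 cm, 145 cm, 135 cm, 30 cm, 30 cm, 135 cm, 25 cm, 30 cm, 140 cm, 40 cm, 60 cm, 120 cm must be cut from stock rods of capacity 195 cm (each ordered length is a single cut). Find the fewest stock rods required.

Total = 145 + 140 + 135 + 135 + 130 + 120 + 105 + 60 + 40 + 30 + 30 + 30 + 25 = 1125 cm.
Lower bound: ⌈1125/195⌉ = 6 stock rods.
Also, 7 pieces each exceed 195/2 cm, and no two of those can share a stock rod, so at least 7 stock rods are needed.
A packing using 7 stock rods:
  stock rod 1: 145 + 40 = 185
  stock rod 2: 140 + 30 + 25 = 195
  stock rod 3: 135 + 60 = 195
  stock rod 4: 135 + 30 + 30 = 195
  stock rod 5: 130 = 130
  stock rod 6: 120 = 120
  stock rod 7: 105 = 105
This matches the lower bound, so 7 is optimal.

7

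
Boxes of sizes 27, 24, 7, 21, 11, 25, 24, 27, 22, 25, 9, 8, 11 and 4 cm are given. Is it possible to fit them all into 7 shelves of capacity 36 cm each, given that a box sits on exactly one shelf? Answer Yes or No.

No

Total = 245 cm; ⌈245/36⌉ = 7.
8 boxes each exceed half the capacity and cannot share a shelf, forcing at least 8 shelves.
At least 8 shelves are required, but only 7 are allowed.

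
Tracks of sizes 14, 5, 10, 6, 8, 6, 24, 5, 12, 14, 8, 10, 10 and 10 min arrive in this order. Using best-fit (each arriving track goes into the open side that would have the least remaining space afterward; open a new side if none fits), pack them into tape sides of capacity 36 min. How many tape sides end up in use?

  14 → side 1 (new)  [load 14/36]
  5 → side 1  [load 19/36]
  10 → side 1  [load 29/36]
  6 → side 1  [load 35/36]
  8 → side 2 (new)  [load 8/36]
  6 → side 2  [load 14/36]
  24 → side 3 (new)  [load 24/36]
  5 → side 3  [load 29/36]
  12 → side 2  [load 26/36]
  14 → side 4 (new)  [load 14/36]
  8 → side 2  [load 34/36]
  10 → side 4  [load 24/36]
  10 → side 4  [load 34/36]
  10 → side 5 (new)  [load 10/36]
5 tape sides opened.

5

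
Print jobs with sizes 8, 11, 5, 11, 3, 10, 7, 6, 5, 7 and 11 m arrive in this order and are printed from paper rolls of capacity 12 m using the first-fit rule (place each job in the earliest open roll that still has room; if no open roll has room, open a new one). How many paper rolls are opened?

  8 → roll 1 (new)  [load 8/12]
  11 → roll 2 (new)  [load 11/12]
  5 → roll 3 (new)  [load 5/12]
  11 → roll 4 (new)  [load 11/12]
  3 → roll 1  [load 11/12]
  10 → roll 5 (new)  [load 10/12]
  7 → roll 3  [load 12/12]
  6 → roll 6 (new)  [load 6/12]
  5 → roll 6  [load 11/12]
  7 → roll 7 (new)  [load 7/12]
  11 → roll 8 (new)  [load 11/12]
8 paper rolls opened.

8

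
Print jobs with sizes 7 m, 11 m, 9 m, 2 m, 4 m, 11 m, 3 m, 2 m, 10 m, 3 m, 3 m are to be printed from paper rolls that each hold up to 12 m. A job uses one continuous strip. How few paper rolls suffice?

6

Total = 11 + 11 + 10 + 9 + 7 + 4 + 3 + 3 + 3 + 2 + 2 = 65 m.
Lower bound: ⌈65/12⌉ = 6 paper rolls.
A packing using 6 paper rolls:
  roll 1: 11 = 11
  roll 2: 11 = 11
  roll 3: 10 + 2 = 12
  roll 4: 9 + 3 = 12
  roll 5: 7 + 4 = 11
  roll 6: 3 + 3 + 2 = 8
This matches the lower bound, so 6 is optimal.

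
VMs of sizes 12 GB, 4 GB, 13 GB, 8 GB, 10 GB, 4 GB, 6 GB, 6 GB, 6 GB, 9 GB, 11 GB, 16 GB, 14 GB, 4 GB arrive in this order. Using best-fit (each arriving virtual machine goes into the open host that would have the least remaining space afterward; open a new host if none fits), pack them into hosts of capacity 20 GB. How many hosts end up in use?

  12 → host 1 (new)  [load 12/20]
  4 → host 1  [load 16/20]
  13 → host 2 (new)  [load 13/20]
  8 → host 3 (new)  [load 8/20]
  10 → host 3  [load 18/20]
  4 → host 1  [load 20/20]
  6 → host 2  [load 19/20]
  6 → host 4 (new)  [load 6/20]
  6 → host 4  [load 12/20]
  9 → host 5 (new)  [load 9/20]
  11 → host 5  [load 20/20]
  16 → host 6 (new)  [load 16/20]
  14 → host 7 (new)  [load 14/20]
  4 → host 6  [load 20/20]
7 hosts opened.

7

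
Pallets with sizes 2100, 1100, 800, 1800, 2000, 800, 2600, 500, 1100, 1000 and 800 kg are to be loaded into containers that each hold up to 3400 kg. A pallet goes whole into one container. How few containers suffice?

Total = 2600 + 2100 + 2000 + 1800 + 1100 + 1100 + 1000 + 800 + 800 + 800 + 500 = 14600 kg.
Lower bound: ⌈14600/3400⌉ = 5 containers.
A packing using 5 containers:
  container 1: 2600 + 800 = 3400
  container 2: 2100 + 1100 = 3200
  container 3: 2000 + 1100 = 3100
  container 4: 1800 + 1000 + 500 = 3300
  container 5: 800 + 800 = 1600
This matches the lower bound, so 5 is optimal.

5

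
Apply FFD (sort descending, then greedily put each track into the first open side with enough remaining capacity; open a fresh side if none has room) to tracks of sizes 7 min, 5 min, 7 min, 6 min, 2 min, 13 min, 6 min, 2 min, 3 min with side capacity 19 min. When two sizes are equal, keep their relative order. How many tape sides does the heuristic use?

Sorted descending: 13, 7, 7, 6, 6, 5, 3, 2, 2.
  13 → side 1 (new)  [load 13/19]
  7 → side 2 (new)  [load 7/19]
  7 → side 2  [load 14/19]
  6 → side 1  [load 19/19]
  6 → side 3 (new)  [load 6/19]
  5 → side 2  [load 19/19]
  3 → side 3  [load 9/19]
  2 → side 3  [load 11/19]
  2 → side 3  [load 13/19]
3 tape sides opened.

3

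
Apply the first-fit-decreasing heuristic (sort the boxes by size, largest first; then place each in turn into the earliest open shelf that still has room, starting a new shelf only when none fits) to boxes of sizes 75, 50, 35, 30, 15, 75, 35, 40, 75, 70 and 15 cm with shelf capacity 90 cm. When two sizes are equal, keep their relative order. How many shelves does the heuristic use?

Sorted descending: 75, 75, 75, 70, 50, 40, 35, 35, 30, 15, 15.
  75 → shelf 1 (new)  [load 75/90]
  75 → shelf 2 (new)  [load 75/90]
  75 → shelf 3 (new)  [load 75/90]
  70 → shelf 4 (new)  [load 70/90]
  50 → shelf 5 (new)  [load 50/90]
  40 → shelf 5  [load 90/90]
  35 → shelf 6 (new)  [load 35/90]
  35 → shelf 6  [load 70/90]
  30 → shelf 7 (new)  [load 30/90]
  15 → shelf 1  [load 90/90]
  15 → shelf 2  [load 90/90]
7 shelves opened.

7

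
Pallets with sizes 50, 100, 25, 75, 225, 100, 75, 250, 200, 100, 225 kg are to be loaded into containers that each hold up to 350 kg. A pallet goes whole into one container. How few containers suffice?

5

Total = 250 + 225 + 225 + 200 + 100 + 100 + 100 + 75 + 75 + 50 + 25 = 1425 kg.
Lower bound: ⌈1425/350⌉ = 5 containers.
A packing using 5 containers:
  container 1: 250 + 100 = 350
  container 2: 225 + 100 + 25 = 350
  container 3: 225 + 100 = 325
  container 4: 200 + 75 + 75 = 350
  container 5: 50 = 50
This matches the lower bound, so 5 is optimal.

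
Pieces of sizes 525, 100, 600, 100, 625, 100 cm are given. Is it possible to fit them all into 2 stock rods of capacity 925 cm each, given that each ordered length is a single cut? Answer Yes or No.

No

Total = 2050 cm; ⌈2050/925⌉ = 3.
At least 3 stock rods are required, but only 2 are allowed.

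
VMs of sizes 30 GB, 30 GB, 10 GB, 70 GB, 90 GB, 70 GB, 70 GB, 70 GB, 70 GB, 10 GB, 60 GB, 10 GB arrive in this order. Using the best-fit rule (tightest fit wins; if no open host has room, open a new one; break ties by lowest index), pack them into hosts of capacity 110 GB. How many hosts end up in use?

  30 → host 1 (new)  [load 30/110]
  30 → host 1  [load 60/110]
  10 → host 1  [load 70/110]
  70 → host 2 (new)  [load 70/110]
  90 → host 3 (new)  [load 90/110]
  70 → host 4 (new)  [load 70/110]
  70 → host 5 (new)  [load 70/110]
  70 → host 6 (new)  [load 70/110]
  70 → host 7 (new)  [load 70/110]
  10 → host 3  [load 100/110]
  60 → host 8 (new)  [load 60/110]
  10 → host 3  [load 110/110]
8 hosts opened.

8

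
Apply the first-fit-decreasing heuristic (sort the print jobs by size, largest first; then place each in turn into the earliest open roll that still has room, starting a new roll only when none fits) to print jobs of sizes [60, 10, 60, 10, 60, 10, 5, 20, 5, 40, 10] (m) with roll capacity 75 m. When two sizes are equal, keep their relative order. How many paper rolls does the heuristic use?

4

Sorted descending: 60, 60, 60, 40, 20, 10, 10, 10, 10, 5, 5.
  60 → roll 1 (new)  [load 60/75]
  60 → roll 2 (new)  [load 60/75]
  60 → roll 3 (new)  [load 60/75]
  40 → roll 4 (new)  [load 40/75]
  20 → roll 4  [load 60/75]
  10 → roll 1  [load 70/75]
  10 → roll 2  [load 70/75]
  10 → roll 3  [load 70/75]
  10 → roll 4  [load 70/75]
  5 → roll 1  [load 75/75]
  5 → roll 2  [load 75/75]
4 paper rolls opened.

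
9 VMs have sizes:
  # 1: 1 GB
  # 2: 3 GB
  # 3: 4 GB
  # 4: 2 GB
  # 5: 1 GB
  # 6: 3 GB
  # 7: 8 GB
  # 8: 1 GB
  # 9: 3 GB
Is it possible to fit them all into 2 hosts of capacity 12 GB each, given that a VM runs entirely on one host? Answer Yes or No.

Total = 26 GB; ⌈26/12⌉ = 3.
At least 3 hosts are required, but only 2 are allowed.

No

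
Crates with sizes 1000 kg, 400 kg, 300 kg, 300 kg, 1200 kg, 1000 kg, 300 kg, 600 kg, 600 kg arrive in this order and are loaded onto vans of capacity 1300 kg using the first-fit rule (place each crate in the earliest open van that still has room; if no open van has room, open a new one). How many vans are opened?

  1000 → van 1 (new)  [load 1000/1300]
  400 → van 2 (new)  [load 400/1300]
  300 → van 1  [load 1300/1300]
  300 → van 2  [load 700/1300]
  1200 → van 3 (new)  [load 1200/1300]
  1000 → van 4 (new)  [load 1000/1300]
  300 → van 2  [load 1000/1300]
  600 → van 5 (new)  [load 600/1300]
  600 → van 5  [load 1200/1300]
5 vans opened.

5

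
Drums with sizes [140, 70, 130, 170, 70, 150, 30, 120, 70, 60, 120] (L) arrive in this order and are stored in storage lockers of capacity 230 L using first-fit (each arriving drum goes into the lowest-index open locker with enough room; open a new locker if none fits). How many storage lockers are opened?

6

  140 → locker 1 (new)  [load 140/230]
  70 → locker 1  [load 210/230]
  130 → locker 2 (new)  [load 130/230]
  170 → locker 3 (new)  [load 170/230]
  70 → locker 2  [load 200/230]
  150 → locker 4 (new)  [load 150/230]
  30 → locker 2  [load 230/230]
  120 → locker 5 (new)  [load 120/230]
  70 → locker 4  [load 220/230]
  60 → locker 3  [load 230/230]
  120 → locker 6 (new)  [load 120/230]
6 storage lockers opened.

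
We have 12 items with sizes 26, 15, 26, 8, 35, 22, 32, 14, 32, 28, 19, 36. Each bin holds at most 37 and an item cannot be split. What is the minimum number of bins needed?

Total = 36 + 35 + 32 + 32 + 28 + 26 + 26 + 22 + 19 + 15 + 14 + 8 = 293.
Lower bound: ⌈293/37⌉ = 8 bins.
Also, 9 items each exceed 37/2, and no two of those can share a bin, so at least 9 bins are needed.
A packing using 9 bins:
  bin 1: 36 = 36
  bin 2: 35 = 35
  bin 3: 32 = 32
  bin 4: 32 = 32
  bin 5: 28 + 8 = 36
  bin 6: 26 = 26
  bin 7: 26 = 26
  bin 8: 22 + 15 = 37
  bin 9: 19 + 14 = 33
This matches the lower bound, so 9 is optimal.

9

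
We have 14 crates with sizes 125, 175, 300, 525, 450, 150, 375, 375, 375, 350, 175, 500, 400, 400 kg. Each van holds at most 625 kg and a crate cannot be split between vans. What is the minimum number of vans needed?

10

Total = 525 + 500 + 450 + 400 + 400 + 375 + 375 + 375 + 350 + 300 + 175 + 175 + 150 + 125 = 4675 kg.
Lower bound: ⌈4675/625⌉ = 8 vans.
Also, 9 crates each exceed 625/2 kg, and no two of those can share a van, so at least 9 vans are needed.
A packing using 10 vans:
  van 1: 525 = 525
  van 2: 500 + 125 = 625
  van 3: 450 + 175 = 625
  van 4: 400 + 175 = 575
  van 5: 400 + 150 = 550
  van 6: 375 = 375
  van 7: 375 = 375
  van 8: 375 = 375
  van 9: 350 = 350
  van 10: 300 = 300
No arrangement into 9 vans stays within capacity, so 10 is optimal.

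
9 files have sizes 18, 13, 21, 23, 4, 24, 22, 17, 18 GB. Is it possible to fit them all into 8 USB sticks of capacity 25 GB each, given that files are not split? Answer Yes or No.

A valid assignment using 8 USB sticks:
  USB stick 1: 24 = 24
  USB stick 2: 23 = 23
  USB stick 3: 22 = 22
  USB stick 4: 21 + 4 = 25
  USB stick 5: 18 = 18
  USB stick 6: 18 = 18
  USB stick 7: 17 = 17
  USB stick 8: 13 = 13
Every load is within 25 GB, so 8 USB sticks suffice.

Yes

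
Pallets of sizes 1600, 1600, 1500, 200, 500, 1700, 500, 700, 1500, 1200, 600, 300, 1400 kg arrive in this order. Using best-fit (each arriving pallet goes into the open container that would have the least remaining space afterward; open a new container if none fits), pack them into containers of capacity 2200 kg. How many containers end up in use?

  1600 → container 1 (new)  [load 1600/2200]
  1600 → container 2 (new)  [load 1600/2200]
  1500 → container 3 (new)  [load 1500/2200]
  200 → container 1  [load 1800/2200]
  500 → container 2  [load 2100/2200]
  1700 → container 4 (new)  [load 1700/2200]
  500 → container 4  [load 2200/2200]
  700 → container 3  [load 2200/2200]
  1500 → container 5 (new)  [load 1500/2200]
  1200 → container 6 (new)  [load 1200/2200]
  600 → container 5  [load 2100/2200]
  300 → container 1  [load 2100/2200]
  1400 → container 7 (new)  [load 1400/2200]
7 containers opened.

7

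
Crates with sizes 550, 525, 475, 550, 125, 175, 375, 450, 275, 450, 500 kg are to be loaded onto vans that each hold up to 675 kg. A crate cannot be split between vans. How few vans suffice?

8

Total = 550 + 550 + 525 + 500 + 475 + 450 + 450 + 375 + 275 + 175 + 125 = 4450 kg.
Lower bound: ⌈4450/675⌉ = 7 vans.
Also, 8 crates each exceed 675/2 kg, and no two of those can share a van, so at least 8 vans are needed.
A packing using 8 vans:
  van 1: 550 + 125 = 675
  van 2: 550 = 550
  van 3: 525 = 525
  van 4: 500 + 175 = 675
  van 5: 475 = 475
  van 6: 450 = 450
  van 7: 450 = 450
  van 8: 375 + 275 = 650
This matches the lower bound, so 8 is optimal.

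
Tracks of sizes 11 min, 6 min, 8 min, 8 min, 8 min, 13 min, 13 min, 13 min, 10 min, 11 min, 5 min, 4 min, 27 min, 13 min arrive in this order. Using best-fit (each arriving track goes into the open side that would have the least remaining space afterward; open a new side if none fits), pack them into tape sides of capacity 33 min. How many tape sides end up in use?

5

  11 → side 1 (new)  [load 11/33]
  6 → side 1  [load 17/33]
  8 → side 1  [load 25/33]
  8 → side 1  [load 33/33]
  8 → side 2 (new)  [load 8/33]
  13 → side 2  [load 21/33]
  13 → side 3 (new)  [load 13/33]
  13 → side 3  [load 26/33]
  10 → side 2  [load 31/33]
  11 → side 4 (new)  [load 11/33]
  5 → side 3  [load 31/33]
  4 → side 4  [load 15/33]
  27 → side 5 (new)  [load 27/33]
  13 → side 4  [load 28/33]
5 tape sides opened.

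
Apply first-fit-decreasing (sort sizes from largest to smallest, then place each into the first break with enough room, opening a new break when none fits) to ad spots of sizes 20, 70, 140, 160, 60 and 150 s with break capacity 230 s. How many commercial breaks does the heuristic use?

3

Sorted descending: 160, 150, 140, 70, 60, 20.
  160 → break 1 (new)  [load 160/230]
  150 → break 2 (new)  [load 150/230]
  140 → break 3 (new)  [load 140/230]
  70 → break 1  [load 230/230]
  60 → break 2  [load 210/230]
  20 → break 2  [load 230/230]
3 commercial breaks opened.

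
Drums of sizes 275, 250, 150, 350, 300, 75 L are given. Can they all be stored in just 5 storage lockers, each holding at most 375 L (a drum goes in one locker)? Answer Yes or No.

A valid assignment using 5 storage lockers:
  locker 1: 350 = 350
  locker 2: 300 + 75 = 375
  locker 3: 275 = 275
  locker 4: 250 = 250
  locker 5: 150 = 150
Every load is within 375 L, so 5 storage lockers suffice.

Yes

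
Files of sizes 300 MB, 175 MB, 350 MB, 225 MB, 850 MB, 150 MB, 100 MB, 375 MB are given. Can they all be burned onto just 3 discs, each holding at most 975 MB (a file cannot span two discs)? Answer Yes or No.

Yes

A valid assignment using 3 discs:
  disc 1: 850 + 100 = 950
  disc 2: 375 + 350 + 225 = 950
  disc 3: 300 + 175 + 150 = 625
Every load is within 975 MB, so 3 discs suffice.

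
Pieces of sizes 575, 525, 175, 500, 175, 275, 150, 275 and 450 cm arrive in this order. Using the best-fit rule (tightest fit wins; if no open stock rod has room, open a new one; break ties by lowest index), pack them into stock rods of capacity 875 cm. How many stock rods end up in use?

  575 → stock rod 1 (new)  [load 575/875]
  525 → stock rod 2 (new)  [load 525/875]
  175 → stock rod 1  [load 750/875]
  500 → stock rod 3 (new)  [load 500/875]
  175 → stock rod 2  [load 700/875]
  275 → stock rod 3  [load 775/875]
  150 → stock rod 2  [load 850/875]
  275 → stock rod 4 (new)  [load 275/875]
  450 → stock rod 4  [load 725/875]
4 stock rods opened.

4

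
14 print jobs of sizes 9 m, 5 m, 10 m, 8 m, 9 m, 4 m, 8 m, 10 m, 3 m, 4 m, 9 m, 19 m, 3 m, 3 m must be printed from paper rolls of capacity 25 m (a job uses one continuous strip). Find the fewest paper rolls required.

5

Total = 19 + 10 + 10 + 9 + 9 + 9 + 8 + 8 + 5 + 4 + 4 + 3 + 3 + 3 = 104 m.
Lower bound: ⌈104/25⌉ = 5 paper rolls.
A packing using 5 paper rolls:
  roll 1: 19 + 5 = 24
  roll 2: 10 + 10 + 4 = 24
  roll 3: 9 + 9 + 4 + 3 = 25
  roll 4: 9 + 8 + 8 = 25
  roll 5: 3 + 3 = 6
This matches the lower bound, so 5 is optimal.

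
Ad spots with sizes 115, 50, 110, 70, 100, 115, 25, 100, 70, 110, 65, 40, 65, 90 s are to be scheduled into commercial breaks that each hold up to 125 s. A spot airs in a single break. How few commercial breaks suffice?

Total = 115 + 115 + 110 + 110 + 100 + 100 + 90 + 70 + 70 + 65 + 65 + 50 + 40 + 25 = 1125 s.
Lower bound: ⌈1125/125⌉ = 9 commercial breaks.
Also, 11 ad spots each exceed 125/2 s, and no two of those can share a break, so at least 11 commercial breaks are needed.
A packing using 11 commercial breaks:
  break 1: 115 = 115
  break 2: 115 = 115
  break 3: 110 = 110
  break 4: 110 = 110
  break 5: 100 + 25 = 125
  break 6: 100 = 100
  break 7: 90 = 90
  break 8: 70 + 50 = 120
  break 9: 70 + 40 = 110
  break 10: 65 = 65
  break 11: 65 = 65
This matches the lower bound, so 11 is optimal.

11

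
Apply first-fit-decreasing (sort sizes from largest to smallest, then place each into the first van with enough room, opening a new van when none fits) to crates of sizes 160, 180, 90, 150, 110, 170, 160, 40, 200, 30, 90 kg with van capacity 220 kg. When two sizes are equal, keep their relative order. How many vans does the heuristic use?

8

Sorted descending: 200, 180, 170, 160, 160, 150, 110, 90, 90, 40, 30.
  200 → van 1 (new)  [load 200/220]
  180 → van 2 (new)  [load 180/220]
  170 → van 3 (new)  [load 170/220]
  160 → van 4 (new)  [load 160/220]
  160 → van 5 (new)  [load 160/220]
  150 → van 6 (new)  [load 150/220]
  110 → van 7 (new)  [load 110/220]
  90 → van 7  [load 200/220]
  90 → van 8 (new)  [load 90/220]
  40 → van 2  [load 220/220]
  30 → van 3  [load 200/220]
8 vans opened.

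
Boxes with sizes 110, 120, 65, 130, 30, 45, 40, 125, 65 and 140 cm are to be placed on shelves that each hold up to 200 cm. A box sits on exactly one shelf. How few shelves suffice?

Total = 140 + 130 + 125 + 120 + 110 + 65 + 65 + 45 + 40 + 30 = 870 cm.
Lower bound: ⌈870/200⌉ = 5 shelves.
A packing using 5 shelves:
  shelf 1: 140 + 45 = 185
  shelf 2: 130 + 65 = 195
  shelf 3: 125 + 65 = 190
  shelf 4: 120 + 40 + 30 = 190
  shelf 5: 110 = 110
This matches the lower bound, so 5 is optimal.

5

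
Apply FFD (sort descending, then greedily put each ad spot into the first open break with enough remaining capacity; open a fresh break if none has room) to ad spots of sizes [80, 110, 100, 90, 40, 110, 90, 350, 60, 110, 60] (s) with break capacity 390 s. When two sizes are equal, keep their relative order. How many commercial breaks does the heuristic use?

Sorted descending: 350, 110, 110, 110, 100, 90, 90, 80, 60, 60, 40.
  350 → break 1 (new)  [load 350/390]
  110 → break 2 (new)  [load 110/390]
  110 → break 2  [load 220/390]
  110 → break 2  [load 330/390]
  100 → break 3 (new)  [load 100/390]
  90 → break 3  [load 190/390]
  90 → break 3  [load 280/390]
  80 → break 3  [load 360/390]
  60 → break 2  [load 390/390]
  60 → break 4 (new)  [load 60/390]
  40 → break 1  [load 390/390]
4 commercial breaks opened.

4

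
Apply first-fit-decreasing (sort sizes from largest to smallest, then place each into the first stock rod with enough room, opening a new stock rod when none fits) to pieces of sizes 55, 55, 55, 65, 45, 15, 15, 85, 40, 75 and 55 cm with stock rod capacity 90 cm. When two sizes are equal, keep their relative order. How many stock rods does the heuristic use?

8

Sorted descending: 85, 75, 65, 55, 55, 55, 55, 45, 40, 15, 15.
  85 → stock rod 1 (new)  [load 85/90]
  75 → stock rod 2 (new)  [load 75/90]
  65 → stock rod 3 (new)  [load 65/90]
  55 → stock rod 4 (new)  [load 55/90]
  55 → stock rod 5 (new)  [load 55/90]
  55 → stock rod 6 (new)  [load 55/90]
  55 → stock rod 7 (new)  [load 55/90]
  45 → stock rod 8 (new)  [load 45/90]
  40 → stock rod 8  [load 85/90]
  15 → stock rod 2  [load 90/90]
  15 → stock rod 3  [load 80/90]
8 stock rods opened.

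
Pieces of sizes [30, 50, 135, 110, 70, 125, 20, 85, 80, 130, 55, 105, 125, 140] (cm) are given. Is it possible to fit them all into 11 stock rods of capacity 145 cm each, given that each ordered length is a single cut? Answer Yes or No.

A valid assignment using 10 stock rods:
  stock rod 1: 140 = 140
  stock rod 2: 135 = 135
  stock rod 3: 130 = 130
  stock rod 4: 125 + 20 = 145
  stock rod 5: 125 = 125
  stock rod 6: 110 + 30 = 140
  stock rod 7: 105 = 105
  stock rod 8: 85 + 55 = 140
  stock rod 9: 80 + 50 = 130
  stock rod 10: 70 = 70
That uses only 10 ≤ 11, so 11 stock rods are enough.

Yes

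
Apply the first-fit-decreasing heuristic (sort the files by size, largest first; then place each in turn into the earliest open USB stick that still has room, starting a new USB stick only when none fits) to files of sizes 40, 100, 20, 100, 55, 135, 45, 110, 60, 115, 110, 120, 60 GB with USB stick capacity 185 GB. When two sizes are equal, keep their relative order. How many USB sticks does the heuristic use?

7

Sorted descending: 135, 120, 115, 110, 110, 100, 100, 60, 60, 55, 45, 40, 20.
  135 → USB stick 1 (new)  [load 135/185]
  120 → USB stick 2 (new)  [load 120/185]
  115 → USB stick 3 (new)  [load 115/185]
  110 → USB stick 4 (new)  [load 110/185]
  110 → USB stick 5 (new)  [load 110/185]
  100 → USB stick 6 (new)  [load 100/185]
  100 → USB stick 7 (new)  [load 100/185]
  60 → USB stick 2  [load 180/185]
  60 → USB stick 3  [load 175/185]
  55 → USB stick 4  [load 165/185]
  45 → USB stick 1  [load 180/185]
  40 → USB stick 5  [load 150/185]
  20 → USB stick 4  [load 185/185]
7 USB sticks opened.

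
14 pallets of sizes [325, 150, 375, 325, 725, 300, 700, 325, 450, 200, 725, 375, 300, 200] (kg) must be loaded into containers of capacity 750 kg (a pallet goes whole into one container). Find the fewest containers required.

Total = 725 + 725 + 700 + 450 + 375 + 375 + 325 + 325 + 325 + 300 + 300 + 200 + 200 + 150 = 5475 kg.
Lower bound: ⌈5475/750⌉ = 8 containers.
A packing using 8 containers:
  container 1: 725 = 725
  container 2: 725 = 725
  container 3: 700 = 700
  container 4: 450 + 300 = 750
  container 5: 375 + 375 = 750
  container 6: 325 + 325 = 650
  container 7: 325 + 300 = 625
  container 8: 200 + 200 + 150 = 550
This matches the lower bound, so 8 is optimal.

8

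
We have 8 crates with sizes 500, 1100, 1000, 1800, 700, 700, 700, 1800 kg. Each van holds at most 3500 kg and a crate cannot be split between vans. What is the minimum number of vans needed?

Total = 1800 + 1800 + 1100 + 1000 + 700 + 700 + 700 + 500 = 8300 kg.
Lower bound: ⌈8300/3500⌉ = 3 vans.
A packing using 3 vans:
  van 1: 1800 + 1100 + 500 = 3400
  van 2: 1800 + 1000 + 700 = 3500
  van 3: 700 + 700 = 1400
This matches the lower bound, so 3 is optimal.

3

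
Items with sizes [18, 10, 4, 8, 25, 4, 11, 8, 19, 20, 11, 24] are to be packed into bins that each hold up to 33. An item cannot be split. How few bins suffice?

5

Total = 25 + 24 + 20 + 19 + 18 + 11 + 11 + 10 + 8 + 8 + 4 + 4 = 162.
Lower bound: ⌈162/33⌉ = 5 bins.
A packing using 5 bins:
  bin 1: 25 + 8 = 33
  bin 2: 24 + 8 = 32
  bin 3: 20 + 11 = 31
  bin 4: 19 + 10 + 4 = 33
  bin 5: 18 + 11 + 4 = 33
This matches the lower bound, so 5 is optimal.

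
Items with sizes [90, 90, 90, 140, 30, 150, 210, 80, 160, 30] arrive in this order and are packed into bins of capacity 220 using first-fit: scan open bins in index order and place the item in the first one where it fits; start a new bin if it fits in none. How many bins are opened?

6

  90 → bin 1 (new)  [load 90/220]
  90 → bin 1  [load 180/220]
  90 → bin 2 (new)  [load 90/220]
  140 → bin 3 (new)  [load 140/220]
  30 → bin 1  [load 210/220]
  150 → bin 4 (new)  [load 150/220]
  210 → bin 5 (new)  [load 210/220]
  80 → bin 2  [load 170/220]
  160 → bin 6 (new)  [load 160/220]
  30 → bin 2  [load 200/220]
6 bins opened.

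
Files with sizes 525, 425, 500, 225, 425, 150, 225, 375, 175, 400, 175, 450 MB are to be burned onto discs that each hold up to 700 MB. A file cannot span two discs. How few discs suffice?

Total = 525 + 500 + 450 + 425 + 425 + 400 + 375 + 225 + 225 + 175 + 175 + 150 = 4050 MB.
Lower bound: ⌈4050/700⌉ = 6 discs.
Also, 7 files each exceed 350 MB, and no two of those can share a disc, so at least 7 discs are needed.
A packing using 7 discs:
  disc 1: 525 + 175 = 700
  disc 2: 500 + 175 = 675
  disc 3: 450 + 225 = 675
  disc 4: 425 + 225 = 650
  disc 5: 425 + 150 = 575
  disc 6: 400 = 400
  disc 7: 375 = 375
This matches the lower bound, so 7 is optimal.

7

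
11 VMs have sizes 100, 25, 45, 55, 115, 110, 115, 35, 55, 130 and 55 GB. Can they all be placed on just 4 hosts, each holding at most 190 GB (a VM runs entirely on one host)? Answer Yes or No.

Total = 840 GB; ⌈840/190⌉ = 5.
At least 5 hosts are required, but only 4 are allowed.

No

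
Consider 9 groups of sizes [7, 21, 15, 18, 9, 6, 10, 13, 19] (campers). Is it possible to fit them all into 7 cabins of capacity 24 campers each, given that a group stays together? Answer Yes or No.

A valid assignment using 6 cabins:
  cabin 1: 21 = 21
  cabin 2: 19 = 19
  cabin 3: 18 + 6 = 24
  cabin 4: 15 + 9 = 24
  cabin 5: 13 + 10 = 23
  cabin 6: 7 = 7
That uses only 6 ≤ 7, so 7 cabins are enough.

Yes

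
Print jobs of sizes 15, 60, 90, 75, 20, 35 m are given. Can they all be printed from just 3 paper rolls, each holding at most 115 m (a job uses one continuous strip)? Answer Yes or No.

A valid assignment using 3 paper rolls:
  roll 1: 90 + 20 = 110
  roll 2: 75 + 35 = 110
  roll 3: 60 + 15 = 75
Every load is within 115 m, so 3 paper rolls suffice.

Yes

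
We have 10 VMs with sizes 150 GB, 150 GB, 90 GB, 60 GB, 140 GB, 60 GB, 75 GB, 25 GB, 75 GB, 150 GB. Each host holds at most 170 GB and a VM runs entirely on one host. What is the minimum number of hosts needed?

7

Total = 150 + 150 + 150 + 140 + 90 + 75 + 75 + 60 + 60 + 25 = 975 GB.
Lower bound: ⌈975/170⌉ = 6 hosts.
A packing using 7 hosts:
  host 1: 150 = 150
  host 2: 150 = 150
  host 3: 150 = 150
  host 4: 140 + 25 = 165
  host 5: 90 + 75 = 165
  host 6: 75 + 60 = 135
  host 7: 60 = 60
No arrangement into 6 hosts stays within capacity, so 7 is optimal.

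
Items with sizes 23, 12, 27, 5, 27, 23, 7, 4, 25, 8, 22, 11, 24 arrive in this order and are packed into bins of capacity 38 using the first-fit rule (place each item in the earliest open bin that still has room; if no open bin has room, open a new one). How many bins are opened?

7

  23 → bin 1 (new)  [load 23/38]
  12 → bin 1  [load 35/38]
  27 → bin 2 (new)  [load 27/38]
  5 → bin 2  [load 32/38]
  27 → bin 3 (new)  [load 27/38]
  23 → bin 4 (new)  [load 23/38]
  7 → bin 3  [load 34/38]
  4 → bin 2  [load 36/38]
  25 → bin 5 (new)  [load 25/38]
  8 → bin 4  [load 31/38]
  22 → bin 6 (new)  [load 22/38]
  11 → bin 5  [load 36/38]
  24 → bin 7 (new)  [load 24/38]
7 bins opened.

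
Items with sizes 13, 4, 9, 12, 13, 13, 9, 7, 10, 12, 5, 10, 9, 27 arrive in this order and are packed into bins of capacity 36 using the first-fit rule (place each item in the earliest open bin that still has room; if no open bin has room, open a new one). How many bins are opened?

  13 → bin 1 (new)  [load 13/36]
  4 → bin 1  [load 17/36]
  9 → bin 1  [load 26/36]
  12 → bin 2 (new)  [load 12/36]
  13 → bin 2  [load 25/36]
  13 → bin 3 (new)  [load 13/36]
  9 → bin 1  [load 35/36]
  7 → bin 2  [load 32/36]
  10 → bin 3  [load 23/36]
  12 → bin 3  [load 35/36]
  5 → bin 4 (new)  [load 5/36]
  10 → bin 4  [load 15/36]
  9 → bin 4  [load 24/36]
  27 → bin 5 (new)  [load 27/36]
5 bins opened.

5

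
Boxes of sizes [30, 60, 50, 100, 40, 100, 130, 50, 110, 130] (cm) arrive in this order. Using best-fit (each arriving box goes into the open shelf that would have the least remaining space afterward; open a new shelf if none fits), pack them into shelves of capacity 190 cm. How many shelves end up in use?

6

  30 → shelf 1 (new)  [load 30/190]
  60 → shelf 1  [load 90/190]
  50 → shelf 1  [load 140/190]
  100 → shelf 2 (new)  [load 100/190]
  40 → shelf 1  [load 180/190]
  100 → shelf 3 (new)  [load 100/190]
  130 → shelf 4 (new)  [load 130/190]
  50 → shelf 4  [load 180/190]
  110 → shelf 5 (new)  [load 110/190]
  130 → shelf 6 (new)  [load 130/190]
6 shelves opened.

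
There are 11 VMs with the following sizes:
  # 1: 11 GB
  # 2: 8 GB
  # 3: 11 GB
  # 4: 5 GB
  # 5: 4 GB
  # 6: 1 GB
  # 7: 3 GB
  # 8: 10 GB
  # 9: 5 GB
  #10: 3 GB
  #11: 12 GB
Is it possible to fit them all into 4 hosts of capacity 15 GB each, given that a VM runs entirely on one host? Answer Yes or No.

Total = 73 GB; ⌈73/15⌉ = 5.
At least 5 hosts are required, but only 4 are allowed.

No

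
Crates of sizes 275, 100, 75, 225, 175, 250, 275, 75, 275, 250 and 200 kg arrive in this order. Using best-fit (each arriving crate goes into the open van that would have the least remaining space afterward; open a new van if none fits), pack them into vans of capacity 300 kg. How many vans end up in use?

  275 → van 1 (new)  [load 275/300]
  100 → van 2 (new)  [load 100/300]
  75 → van 2  [load 175/300]
  225 → van 3 (new)  [load 225/300]
  175 → van 4 (new)  [load 175/300]
  250 → van 5 (new)  [load 250/300]
  275 → van 6 (new)  [load 275/300]
  75 → van 3  [load 300/300]
  275 → van 7 (new)  [load 275/300]
  250 → van 8 (new)  [load 250/300]
  200 → van 9 (new)  [load 200/300]
9 vans opened.

9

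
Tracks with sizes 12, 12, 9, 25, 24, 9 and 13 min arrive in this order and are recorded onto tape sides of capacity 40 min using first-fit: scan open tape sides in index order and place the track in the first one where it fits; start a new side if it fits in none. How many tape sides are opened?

  12 → side 1 (new)  [load 12/40]
  12 → side 1  [load 24/40]
  9 → side 1  [load 33/40]
  25 → side 2 (new)  [load 25/40]
  24 → side 3 (new)  [load 24/40]
  9 → side 2  [load 34/40]
  13 → side 3  [load 37/40]
3 tape sides opened.

3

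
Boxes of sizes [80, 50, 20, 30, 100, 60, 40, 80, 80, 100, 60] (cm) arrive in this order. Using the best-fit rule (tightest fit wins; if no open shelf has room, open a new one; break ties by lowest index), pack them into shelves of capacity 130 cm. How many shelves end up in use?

  80 → shelf 1 (new)  [load 80/130]
  50 → shelf 1  [load 130/130]
  20 → shelf 2 (new)  [load 20/130]
  30 → shelf 2  [load 50/130]
  100 → shelf 3 (new)  [load 100/130]
  60 → shelf 2  [load 110/130]
  40 → shelf 4 (new)  [load 40/130]
  80 → shelf 4  [load 120/130]
  80 → shelf 5 (new)  [load 80/130]
  100 → shelf 6 (new)  [load 100/130]
  60 → shelf 7 (new)  [load 60/130]
7 shelves opened.

7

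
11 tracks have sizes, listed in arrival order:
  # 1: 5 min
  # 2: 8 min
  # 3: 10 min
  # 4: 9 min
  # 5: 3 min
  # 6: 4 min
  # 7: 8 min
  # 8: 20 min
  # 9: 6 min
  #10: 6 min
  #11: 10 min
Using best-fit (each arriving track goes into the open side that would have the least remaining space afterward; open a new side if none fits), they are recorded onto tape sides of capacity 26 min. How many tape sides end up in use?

4

  5 → side 1 (new)  [load 5/26]
  8 → side 1  [load 13/26]
  10 → side 1  [load 23/26]
  9 → side 2 (new)  [load 9/26]
  3 → side 1  [load 26/26]
  4 → side 2  [load 13/26]
  8 → side 2  [load 21/26]
  20 → side 3 (new)  [load 20/26]
  6 → side 3  [load 26/26]
  6 → side 4 (new)  [load 6/26]
  10 → side 4  [load 16/26]
4 tape sides opened.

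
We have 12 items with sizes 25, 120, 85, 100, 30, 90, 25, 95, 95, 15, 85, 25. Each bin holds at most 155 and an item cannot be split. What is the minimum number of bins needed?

7

Total = 120 + 100 + 95 + 95 + 90 + 85 + 85 + 30 + 25 + 25 + 25 + 15 = 790.
Lower bound: ⌈790/155⌉ = 6 bins.
Also, 7 items each exceed 155/2, and no two of those can share a bin, so at least 7 bins are needed.
A packing using 7 bins:
  bin 1: 120 + 30 = 150
  bin 2: 100 + 25 + 25 = 150
  bin 3: 95 + 25 + 15 = 135
  bin 4: 95 = 95
  bin 5: 90 = 90
  bin 6: 85 = 85
  bin 7: 85 = 85
This matches the lower bound, so 7 is optimal.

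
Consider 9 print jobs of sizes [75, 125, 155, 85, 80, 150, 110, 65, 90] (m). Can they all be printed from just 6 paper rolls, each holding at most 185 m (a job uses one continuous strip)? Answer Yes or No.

Yes

A valid assignment using 6 paper rolls:
  roll 1: 155 = 155
  roll 2: 150 = 150
  roll 3: 125 = 125
  roll 4: 110 + 75 = 185
  roll 5: 90 + 85 = 175
  roll 6: 80 + 65 = 145
Every load is within 185 m, so 6 paper rolls suffice.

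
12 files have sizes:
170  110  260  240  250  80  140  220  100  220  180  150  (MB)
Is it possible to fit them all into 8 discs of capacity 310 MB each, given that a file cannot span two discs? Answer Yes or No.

Yes

A valid assignment using 8 discs:
  disc 1: 260 = 260
  disc 2: 250 = 250
  disc 3: 240 = 240
  disc 4: 220 + 80 = 300
  disc 5: 220 = 220
  disc 6: 180 + 110 = 290
  disc 7: 170 + 140 = 310
  disc 8: 150 + 100 = 250
Every load is within 310 MB, so 8 discs suffice.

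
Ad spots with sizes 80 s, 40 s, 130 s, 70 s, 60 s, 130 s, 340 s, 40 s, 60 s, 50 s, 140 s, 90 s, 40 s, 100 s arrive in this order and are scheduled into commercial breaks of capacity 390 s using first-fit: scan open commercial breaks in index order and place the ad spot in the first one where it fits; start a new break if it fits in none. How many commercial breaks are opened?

4

  80 → break 1 (new)  [load 80/390]
  40 → break 1  [load 120/390]
  130 → break 1  [load 250/390]
  70 → break 1  [load 320/390]
  60 → break 1  [load 380/390]
  130 → break 2 (new)  [load 130/390]
  340 → break 3 (new)  [load 340/390]
  40 → break 2  [load 170/390]
  60 → break 2  [load 230/390]
  50 → break 2  [load 280/390]
  140 → break 4 (new)  [load 140/390]
  90 → break 2  [load 370/390]
  40 → break 3  [load 380/390]
  100 → break 4  [load 240/390]
4 commercial breaks opened.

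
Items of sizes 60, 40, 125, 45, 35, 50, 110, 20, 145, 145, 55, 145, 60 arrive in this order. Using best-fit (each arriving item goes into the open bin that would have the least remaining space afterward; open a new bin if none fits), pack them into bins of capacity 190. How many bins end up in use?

  60 → bin 1 (new)  [load 60/190]
  40 → bin 1  [load 100/190]
  125 → bin 2 (new)  [load 125/190]
  45 → bin 2  [load 170/190]
  35 → bin 1  [load 135/190]
  50 → bin 1  [load 185/190]
  110 → bin 3 (new)  [load 110/190]
  20 → bin 2  [load 190/190]
  145 → bin 4 (new)  [load 145/190]
  145 → bin 5 (new)  [load 145/190]
  55 → bin 3  [load 165/190]
  145 → bin 6 (new)  [load 145/190]
  60 → bin 7 (new)  [load 60/190]
7 bins opened.

7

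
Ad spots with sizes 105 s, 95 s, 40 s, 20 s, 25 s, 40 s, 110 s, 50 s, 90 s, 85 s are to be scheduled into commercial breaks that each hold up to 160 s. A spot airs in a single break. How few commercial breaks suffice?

Total = 110 + 105 + 95 + 90 + 85 + 50 + 40 + 40 + 25 + 20 = 660 s.
Lower bound: ⌈660/160⌉ = 5 commercial breaks.
A packing using 5 commercial breaks:
  break 1: 110 + 50 = 160
  break 2: 105 + 40 = 145
  break 3: 95 + 40 + 25 = 160
  break 4: 90 + 20 = 110
  break 5: 85 = 85
This matches the lower bound, so 5 is optimal.

5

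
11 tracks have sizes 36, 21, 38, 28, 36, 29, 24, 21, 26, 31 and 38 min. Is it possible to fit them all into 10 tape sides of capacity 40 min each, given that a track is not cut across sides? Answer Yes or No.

Total = 328 min; ⌈328/40⌉ = 9.
11 tracks each exceed half the capacity and cannot share a side, forcing at least 11 tape sides.
At least 11 tape sides are required, but only 10 are allowed.

No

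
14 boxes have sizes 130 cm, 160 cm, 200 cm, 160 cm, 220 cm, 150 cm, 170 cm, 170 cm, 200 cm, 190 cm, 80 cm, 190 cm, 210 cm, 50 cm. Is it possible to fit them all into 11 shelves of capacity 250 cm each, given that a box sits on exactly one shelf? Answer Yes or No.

Total = 2280 cm; ⌈2280/250⌉ = 10.
12 boxes each exceed half the capacity and cannot share a shelf, forcing at least 12 shelves.
At least 12 shelves are required, but only 11 are allowed.

No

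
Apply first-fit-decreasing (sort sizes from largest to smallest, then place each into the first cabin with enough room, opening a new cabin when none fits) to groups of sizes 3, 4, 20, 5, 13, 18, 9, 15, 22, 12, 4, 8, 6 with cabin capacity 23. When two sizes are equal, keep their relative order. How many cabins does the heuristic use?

Sorted descending: 22, 20, 18, 15, 13, 12, 9, 8, 6, 5, 4, 4, 3.
  22 → cabin 1 (new)  [load 22/23]
  20 → cabin 2 (new)  [load 20/23]
  18 → cabin 3 (new)  [load 18/23]
  15 → cabin 4 (new)  [load 15/23]
  13 → cabin 5 (new)  [load 13/23]
  12 → cabin 6 (new)  [load 12/23]
  9 → cabin 5  [load 22/23]
  8 → cabin 4  [load 23/23]
  6 → cabin 6  [load 18/23]
  5 → cabin 3  [load 23/23]
  4 → cabin 6  [load 22/23]
  4 → cabin 7 (new)  [load 4/23]
  3 → cabin 2  [load 23/23]
7 cabins opened.

7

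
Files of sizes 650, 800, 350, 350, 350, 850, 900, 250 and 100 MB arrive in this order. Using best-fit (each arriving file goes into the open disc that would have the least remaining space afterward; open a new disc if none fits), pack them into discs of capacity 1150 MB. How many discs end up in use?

  650 → disc 1 (new)  [load 650/1150]
  800 → disc 2 (new)  [load 800/1150]
  350 → disc 2  [load 1150/1150]
  350 → disc 1  [load 1000/1150]
  350 → disc 3 (new)  [load 350/1150]
  850 → disc 4 (new)  [load 850/1150]
  900 → disc 5 (new)  [load 900/1150]
  250 → disc 5  [load 1150/1150]
  100 → disc 1  [load 1100/1150]
5 discs opened.

5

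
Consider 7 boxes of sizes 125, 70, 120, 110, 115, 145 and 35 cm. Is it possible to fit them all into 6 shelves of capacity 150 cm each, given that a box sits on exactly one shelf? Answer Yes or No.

Yes

A valid assignment using 6 shelves:
  shelf 1: 145 = 145
  shelf 2: 125 = 125
  shelf 3: 120 = 120
  shelf 4: 115 + 35 = 150
  shelf 5: 110 = 110
  shelf 6: 70 = 70
Every load is within 150 cm, so 6 shelves suffice.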